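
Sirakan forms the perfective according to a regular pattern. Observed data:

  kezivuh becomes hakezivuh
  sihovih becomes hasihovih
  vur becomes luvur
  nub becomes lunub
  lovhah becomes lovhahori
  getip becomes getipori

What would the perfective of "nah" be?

lovhah and kezivuh both end in -h yet inflect differently (lovhahori, hakezivuh), so the final letter is not what conditions the rule; the number of vowels is.
"nah" has 1 vowel. The stems with 1 vowel (vur → luvur, nub → lunub) add the prefix lu-.
The other patterns: stems with 2 vowels add -ori; stems with 3 vowels add the prefix ha-.
So nah → lunah.

lunah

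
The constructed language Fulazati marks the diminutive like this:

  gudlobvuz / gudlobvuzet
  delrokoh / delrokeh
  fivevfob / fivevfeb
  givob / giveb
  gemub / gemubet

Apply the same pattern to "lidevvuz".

givob and gemub both end in -b yet inflect differently (giveb, gemubet), so the final letter is not what conditions the rule; the last vowel is.
"lidevvuz" has last vowel 'u'. The stems whose last vowel is 'u' (gudlobvuz → gudlobvuzet, gemub → gemubet) add -et.
The other pattern: stems whose last vowel is 'o' change the last vowel to 'e'.
So lidevvuz → lidevvuzet.

lidevvuzet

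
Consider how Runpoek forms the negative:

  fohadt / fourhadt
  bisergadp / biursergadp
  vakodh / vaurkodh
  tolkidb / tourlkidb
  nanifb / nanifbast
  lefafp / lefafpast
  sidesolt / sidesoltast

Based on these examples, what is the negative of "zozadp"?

tolkidb and nanifb both end in -b yet inflect differently (tourlkidb, nanifbast), so the final letter is not what conditions the rule; the second-to-last letter is.
"zozadp" has second-to-last letter 'd'. The stems whose second-to-last letter is 'd' (fohadt → fourhadt, bisergadp → biursergadp, vakodh → vaurkodh) insert -ur- after the first vowel.
The other pattern: stems whose second-to-last letter is 'f' or 'l' add -ast.
So zozadp → zourzadp.

zourzadp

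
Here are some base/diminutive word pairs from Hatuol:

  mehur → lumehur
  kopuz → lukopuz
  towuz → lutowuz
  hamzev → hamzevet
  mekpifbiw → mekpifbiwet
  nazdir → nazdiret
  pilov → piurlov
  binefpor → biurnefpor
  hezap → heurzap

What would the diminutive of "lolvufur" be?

mehur and nazdir both end in -r yet inflect differently (lumehur, nazdiret), so the final letter is not what conditions the rule; the last vowel is.
"lolvufur" has last vowel 'u'. The stems whose last vowel is 'u' (mehur → lumehur, kopuz → lukopuz, towuz → lutowuz) add the prefix lu-.
So lolvufur → lulolvufur.

lulolvufur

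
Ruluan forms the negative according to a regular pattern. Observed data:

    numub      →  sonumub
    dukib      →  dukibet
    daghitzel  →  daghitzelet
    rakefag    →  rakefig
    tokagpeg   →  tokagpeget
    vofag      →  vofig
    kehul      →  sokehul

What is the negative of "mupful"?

somupful

kehul and daghitzel both end in -l yet inflect differently (sokehul, daghitzelet), so the final letter is not what conditions the rule; the last vowel is.
"mupful" has last vowel 'u'. The stems whose last vowel is 'u' (kehul → sokehul, numub → sonumub) add the prefix so-.
So mupful → somupful.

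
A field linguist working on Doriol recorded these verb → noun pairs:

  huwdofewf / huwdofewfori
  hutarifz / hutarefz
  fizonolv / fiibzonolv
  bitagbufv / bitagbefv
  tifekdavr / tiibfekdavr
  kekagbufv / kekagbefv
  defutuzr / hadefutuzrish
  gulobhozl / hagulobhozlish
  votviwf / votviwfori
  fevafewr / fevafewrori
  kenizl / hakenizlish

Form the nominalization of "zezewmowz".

fevafewr and defutuzr both end in -r yet inflect differently (fevafewrori, hadefutuzrish), so the final letter is not what conditions the rule; the second-to-last letter is.
"zezewmowz" has second-to-last letter 'w'. The stems whose second-to-last letter is 'w' (fevafewr → fevafewrori, huwdofewf → huwdofewfori, votviwf → votviwfori) add -ori.
So zezewmowz → zezewmowzori.

zezewmowzori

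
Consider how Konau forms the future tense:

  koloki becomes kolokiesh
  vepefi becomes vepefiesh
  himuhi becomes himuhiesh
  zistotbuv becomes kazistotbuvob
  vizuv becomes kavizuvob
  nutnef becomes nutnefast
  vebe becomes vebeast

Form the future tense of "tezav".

vepefi and vizuv both begin with v- yet inflect differently (vepefiesh, kavizuvob), so the first letter is not what conditions the rule; the final letter is.
"tezav" ends in -v. The stems ending in -v (zistotbuv → kazistotbuvob, vizuv → kavizuvob) add ka- … -ob around the stem.
So tezav → katezavob.

katezavob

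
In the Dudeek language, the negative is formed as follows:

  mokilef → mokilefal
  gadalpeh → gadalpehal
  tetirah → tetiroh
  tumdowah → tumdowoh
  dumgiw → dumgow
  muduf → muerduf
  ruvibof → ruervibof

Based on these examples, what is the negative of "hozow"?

"hozow" has last vowel 'o'. The one such stem in the data (ruvibof → ruervibof) inserts -er- after the first vowel (as does muduf), so the same rule applies.
The other patterns: stems whose last vowel is 'e' add -al; stems whose last vowel is 'a' or 'i' change the last vowel to 'o'.
So hozow → hoerzow.

hoerzow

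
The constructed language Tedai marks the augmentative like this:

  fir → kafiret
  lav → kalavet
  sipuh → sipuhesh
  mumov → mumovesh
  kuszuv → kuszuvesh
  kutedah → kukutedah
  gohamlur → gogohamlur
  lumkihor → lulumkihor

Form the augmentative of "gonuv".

gonuvesh

"gonuv" has 2 vowels. The stems with 2 vowels (sipuh → sipuhesh, mumov → mumovesh, kuszuv → kuszuvesh) add -esh.
So gonuv → gonuvesh.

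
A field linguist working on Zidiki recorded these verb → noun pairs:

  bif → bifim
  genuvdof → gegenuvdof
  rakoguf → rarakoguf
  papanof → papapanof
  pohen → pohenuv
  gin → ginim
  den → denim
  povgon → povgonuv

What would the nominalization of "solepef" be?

gin and povgon both end in -n yet inflect differently (ginim, povgonuv), so the final letter is not what conditions the rule; the number of vowels is.
"solepef" has 3 vowels. The stems with 3 vowels (genuvdof → gegenuvdof, papanof → papapanof, rakoguf → rarakoguf) repeat the first consonant+vowel as a prefix.
So solepef → sosolepef.

sosolepef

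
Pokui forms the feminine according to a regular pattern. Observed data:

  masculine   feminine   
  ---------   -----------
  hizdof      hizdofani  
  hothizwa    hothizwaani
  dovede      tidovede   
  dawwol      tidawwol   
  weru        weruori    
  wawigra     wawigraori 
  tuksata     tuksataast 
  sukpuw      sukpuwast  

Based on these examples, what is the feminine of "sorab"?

"sorab" begins with s-. The one such stem in the data (sukpuw → sukpuwast) adds -ast, so the same rule applies.
So sorab → sorabast.

sorabast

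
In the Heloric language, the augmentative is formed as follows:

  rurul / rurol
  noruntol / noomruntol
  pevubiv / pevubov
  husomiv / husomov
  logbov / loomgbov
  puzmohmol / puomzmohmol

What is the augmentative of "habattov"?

logbov and husomiv both end in -v yet inflect differently (loomgbov, husomov), so the final letter is not what conditions the rule; the last vowel is.
"habattov" has last vowel 'o'. The stems whose last vowel is 'o' (puzmohmol → puomzmohmol, noruntol → noomruntol, logbov → loomgbov) insert -om- after the first vowel.
The other pattern: stems whose last vowel is 'i' or 'u' change the last vowel to 'o'.
So habattov → haombattov.

haombattov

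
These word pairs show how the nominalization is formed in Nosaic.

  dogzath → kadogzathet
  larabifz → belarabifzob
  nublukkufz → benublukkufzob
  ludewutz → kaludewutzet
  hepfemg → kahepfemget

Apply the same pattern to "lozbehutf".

nublukkufz and ludewutz both end in -z yet inflect differently (benublukkufzob, kaludewutzet), so the final letter is not what conditions the rule; the second-to-last letter is.
"lozbehutf" has second-to-last letter 't'. The stems whose second-to-last letter is 't' (dogzath → kadogzathet, ludewutz → kaludewutzet) add ka- … -et around the stem.
The other pattern: stems whose second-to-last letter is 'f' add be- … -ob around the stem.
So lozbehutf → kalozbehutfet.

kalozbehutfet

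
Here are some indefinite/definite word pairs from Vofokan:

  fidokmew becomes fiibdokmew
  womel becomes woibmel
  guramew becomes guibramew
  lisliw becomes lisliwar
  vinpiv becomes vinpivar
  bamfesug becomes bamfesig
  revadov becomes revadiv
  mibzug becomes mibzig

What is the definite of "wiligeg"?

fidokmew and lisliw both end in -w yet inflect differently (fiibdokmew, lisliwar), so the final letter is not what conditions the rule; the last vowel is.
"wiligeg" has last vowel 'e'. The stems whose last vowel is 'e' (fidokmew → fiibdokmew, womel → woibmel, guramew → guibramew) insert -ib- after the first vowel.
The other patterns: stems whose last vowel is 'i' add -ar; stems whose last vowel is 'o' or 'u' change the last vowel to 'i'.
So wiligeg → wiibligeg.

wiibligeg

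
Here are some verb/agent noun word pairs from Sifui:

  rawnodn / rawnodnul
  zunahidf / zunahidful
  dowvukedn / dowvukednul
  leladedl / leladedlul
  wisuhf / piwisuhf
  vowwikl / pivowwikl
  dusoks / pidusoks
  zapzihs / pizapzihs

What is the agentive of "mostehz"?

zunahidf and wisuhf both end in -f yet inflect differently (zunahidful, piwisuhf), so the final letter is not what conditions the rule; the second-to-last letter is.
"mostehz" has second-to-last letter 'h'. The stems whose second-to-last letter is 'h' (wisuhf → piwisuhf, zapzihs → pizapzihs) add the prefix pi-.
The other pattern: stems whose second-to-last letter is 'd' add -ul.
So mostehz → pimostehz.

pimostehz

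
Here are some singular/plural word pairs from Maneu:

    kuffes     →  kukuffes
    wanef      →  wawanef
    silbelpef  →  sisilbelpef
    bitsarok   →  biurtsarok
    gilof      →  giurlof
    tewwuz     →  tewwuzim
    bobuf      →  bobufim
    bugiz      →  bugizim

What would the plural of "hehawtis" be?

wanef and gilof both end in -f yet inflect differently (wawanef, giurlof), so the final letter is not what conditions the rule; the last vowel is.
"hehawtis" has last vowel 'i'. The one such stem in the data (bugiz → bugizim) adds -im, so the same rule applies.
So hehawtis → hehawtisim.

hehawtisim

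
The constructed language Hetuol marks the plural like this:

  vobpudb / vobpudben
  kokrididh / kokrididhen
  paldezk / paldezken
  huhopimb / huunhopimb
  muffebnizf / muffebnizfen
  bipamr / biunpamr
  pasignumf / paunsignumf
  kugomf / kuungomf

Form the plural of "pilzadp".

huhopimb and vobpudb both end in -b yet inflect differently (huunhopimb, vobpudben), so the final letter is not what conditions the rule; the second-to-last letter is.
"pilzadp" has second-to-last letter 'd'. The stems whose second-to-last letter is 'd' (vobpudb → vobpudben, kokrididh → kokrididhen) add -en.
So pilzadp → pilzadpen.

pilzadpen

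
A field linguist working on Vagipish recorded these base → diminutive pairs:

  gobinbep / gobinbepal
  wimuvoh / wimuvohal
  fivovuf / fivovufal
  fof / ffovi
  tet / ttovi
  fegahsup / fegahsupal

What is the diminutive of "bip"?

fof and fivovuf both end in -f yet inflect differently (ffovi, fivovufal), so the final letter is not what conditions the rule; the number of vowels is.
"bip" has 1 vowel. The stems with 1 vowel (fof → ffovi, tet → ttovi) delete the last vowel and add -ovi.
The other pattern: stems with 3 vowels add -al.
So bip → bpovi.

bpovi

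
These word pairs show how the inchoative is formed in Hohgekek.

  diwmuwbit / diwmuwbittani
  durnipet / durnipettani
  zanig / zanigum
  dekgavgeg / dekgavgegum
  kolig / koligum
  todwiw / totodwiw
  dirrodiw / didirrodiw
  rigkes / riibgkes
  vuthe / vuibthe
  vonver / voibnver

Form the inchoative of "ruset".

rusettani

"ruset" ends in -t. The stems ending in -t (diwmuwbit → diwmuwbittani, durnipet → durnipettani) double the final consonant and add -ani.
So ruset → rusettani.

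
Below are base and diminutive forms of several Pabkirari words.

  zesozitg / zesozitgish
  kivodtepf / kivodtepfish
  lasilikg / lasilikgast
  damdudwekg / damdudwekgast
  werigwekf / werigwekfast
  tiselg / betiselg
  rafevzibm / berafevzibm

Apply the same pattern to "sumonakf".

sumonakfast

"sumonakf" has second-to-last letter 'k'. The stems whose second-to-last letter is 'k' (lasilikg → lasilikgast, damdudwekg → damdudwekgast, werigwekf → werigwekfast) add -ast.
The other patterns: stems whose second-to-last letter is 'p' or 't' add -ish; stems whose second-to-last letter is 'b' or 'l' add the prefix be-.
So sumonakf → sumonakfast.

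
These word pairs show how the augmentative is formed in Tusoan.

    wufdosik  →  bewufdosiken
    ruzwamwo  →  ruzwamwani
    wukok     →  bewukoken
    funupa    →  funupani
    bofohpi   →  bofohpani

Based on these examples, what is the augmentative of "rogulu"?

rogulani

ruzwamwo and wukok both have last vowel 'o' yet inflect differently (ruzwamwani, bewukoken), so the last vowel is not what conditions the rule; whether the stem ends in a vowel or a consonant is.
"rogulu" ends in a vowel. The stems ending in a vowel (ruzwamwo → ruzwamwani, funupa → funupani, bofohpi → bofohpani) drop the final letter and add -ani.
The other pattern: stems ending in a consonant add be- … -en around the stem.
So rogulu → rogulani.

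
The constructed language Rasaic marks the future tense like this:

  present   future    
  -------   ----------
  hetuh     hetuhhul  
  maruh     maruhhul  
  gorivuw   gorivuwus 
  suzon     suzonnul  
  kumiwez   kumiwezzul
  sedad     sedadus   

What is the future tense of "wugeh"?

wugehhul

gorivuw and hetuh both have last vowel 'u' yet inflect differently (gorivuwus, hetuhhul), so the last vowel is not what conditions the rule; the final letter is.
"wugeh" ends in -h. The stems ending in -h (hetuh → hetuhhul, maruh → maruhhul) double the final consonant and add -ul.
So wugeh → wugehhul.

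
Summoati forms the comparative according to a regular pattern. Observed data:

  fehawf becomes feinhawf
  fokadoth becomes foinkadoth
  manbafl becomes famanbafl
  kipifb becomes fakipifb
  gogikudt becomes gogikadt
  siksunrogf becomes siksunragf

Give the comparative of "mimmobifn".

famimmobifn

fehawf and siksunrogf both end in -f yet inflect differently (feinhawf, siksunragf), so the final letter is not what conditions the rule; the second-to-last letter is.
"mimmobifn" has second-to-last letter 'f'. The stems whose second-to-last letter is 'f' (manbafl → famanbafl, kipifb → fakipifb) add the prefix fa-.
So mimmobifn → famimmobifn.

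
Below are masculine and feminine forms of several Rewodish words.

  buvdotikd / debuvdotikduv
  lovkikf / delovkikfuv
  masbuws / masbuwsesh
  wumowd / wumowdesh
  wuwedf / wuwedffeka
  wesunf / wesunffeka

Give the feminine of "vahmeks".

devahmeksuv

buvdotikd and wumowd both end in -d yet inflect differently (debuvdotikduv, wumowdesh), so the final letter is not what conditions the rule; the second-to-last letter is.
"vahmeks" has second-to-last letter 'k'. The stems whose second-to-last letter is 'k' (buvdotikd → debuvdotikduv, lovkikf → delovkikfuv) add de- … -uv around the stem.
The other patterns: stems whose second-to-last letter is 'w' add -esh; stems whose second-to-last letter is 'd' or 'n' double the final consonant and add -eka.
So vahmeks → devahmeksuv.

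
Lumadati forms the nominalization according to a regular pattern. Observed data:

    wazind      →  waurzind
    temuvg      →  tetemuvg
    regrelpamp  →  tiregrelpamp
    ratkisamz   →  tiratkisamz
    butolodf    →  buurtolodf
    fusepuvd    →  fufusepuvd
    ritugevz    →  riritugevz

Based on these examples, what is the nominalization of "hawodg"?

haurwodg

ratkisamz and ritugevz both end in -z yet inflect differently (tiratkisamz, riritugevz), so the final letter is not what conditions the rule; the second-to-last letter is.
"hawodg" has second-to-last letter 'd'. The one such stem in the data (butolodf → buurtolodf) inserts -ur- after the first vowel (as does wazind), so the same rule applies.
So hawodg → haurwodg.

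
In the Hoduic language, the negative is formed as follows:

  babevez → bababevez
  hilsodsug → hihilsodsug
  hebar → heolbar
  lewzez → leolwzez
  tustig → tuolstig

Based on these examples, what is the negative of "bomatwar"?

"bomatwar" has 3 vowels. The stems with 3 vowels (babevez → bababevez, hilsodsug → hihilsodsug) repeat the first consonant+vowel as a prefix.
The other pattern: stems with 2 vowels insert -ol- after the first vowel.
So bomatwar → bobomatwar.

bobomatwar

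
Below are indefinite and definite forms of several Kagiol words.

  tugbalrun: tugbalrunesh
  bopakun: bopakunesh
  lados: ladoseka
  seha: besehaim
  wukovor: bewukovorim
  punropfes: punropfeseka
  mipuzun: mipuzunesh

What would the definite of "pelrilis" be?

pelriliseka

lados and wukovor both have last vowel 'o' yet inflect differently (ladoseka, bewukovorim), so the last vowel is not what conditions the rule; the final letter is.
"pelrilis" ends in -s. The stems ending in -s (punropfes → punropfeseka, lados → ladoseka) add -eka.
The other patterns: stems ending in -n add -esh; stems ending in -a or -r add be- … -im around the stem.
So pelrilis → pelriliseka.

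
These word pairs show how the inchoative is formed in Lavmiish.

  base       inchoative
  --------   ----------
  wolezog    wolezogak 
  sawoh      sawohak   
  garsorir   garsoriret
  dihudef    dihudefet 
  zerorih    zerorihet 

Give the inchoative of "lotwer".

lotweret

sawoh and zerorih both end in -h yet inflect differently (sawohak, zerorihet), so the final letter is not what conditions the rule; the last vowel is.
"lotwer" has last vowel 'e'. The one such stem in the data (dihudef → dihudefet) adds -et, so the same rule applies.
The other pattern: stems whose last vowel is 'o' add -ak.
So lotwer → lotweret.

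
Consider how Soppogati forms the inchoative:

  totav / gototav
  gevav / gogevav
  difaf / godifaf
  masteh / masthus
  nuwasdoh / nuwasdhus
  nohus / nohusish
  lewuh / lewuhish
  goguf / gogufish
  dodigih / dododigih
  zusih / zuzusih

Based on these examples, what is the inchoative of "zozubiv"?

masteh and lewuh both end in -h yet inflect differently (masthus, lewuhish), so the final letter is not what conditions the rule; the last vowel is.
"zozubiv" has last vowel 'i'. The stems whose last vowel is 'i' (dodigih → dododigih, zusih → zuzusih) repeat the first consonant+vowel as a prefix.
So zozubiv → zozozubiv.

zozozubiv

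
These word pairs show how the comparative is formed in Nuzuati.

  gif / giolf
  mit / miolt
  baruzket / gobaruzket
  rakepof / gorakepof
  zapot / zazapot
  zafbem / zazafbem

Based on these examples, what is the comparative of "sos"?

mit and zapot both end in -t yet inflect differently (miolt, zazapot), so the final letter is not what conditions the rule; the number of vowels is.
"sos" has 1 vowel. The stems with 1 vowel (gif → giolf, mit → miolt) insert -ol- after the first vowel.
The other patterns: stems with 2 vowels repeat the first consonant+vowel as a prefix; stems with 3 vowels add the prefix go-.
So sos → sools.

sools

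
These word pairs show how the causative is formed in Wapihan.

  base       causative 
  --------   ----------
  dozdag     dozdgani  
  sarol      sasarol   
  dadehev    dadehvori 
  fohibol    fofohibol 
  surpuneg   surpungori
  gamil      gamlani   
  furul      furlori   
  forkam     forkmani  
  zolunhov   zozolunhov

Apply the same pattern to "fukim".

fukmani

sarol and gamil both end in -l yet inflect differently (sasarol, gamlani), so the final letter is not what conditions the rule; the last vowel is.
"fukim" has last vowel 'i'. The one such stem in the data (gamil → gamlani) deletes the last vowel and adds -ani (as do forkam, dozdag), so the same rule applies.
The other patterns: stems whose last vowel is 'o' repeat the first consonant+vowel as a prefix; stems whose last vowel is 'e' or 'u' delete the last vowel and add -ori.
So fukim → fukmani.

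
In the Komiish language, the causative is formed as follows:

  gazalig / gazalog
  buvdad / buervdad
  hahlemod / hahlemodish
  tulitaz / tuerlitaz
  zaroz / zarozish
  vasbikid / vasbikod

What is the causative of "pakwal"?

"pakwal" has last vowel 'a'. The stems whose last vowel is 'a' (buvdad → buervdad, tulitaz → tuerlitaz) insert -er- after the first vowel.
The other patterns: stems whose last vowel is 'o' add -ish; stems whose last vowel is 'i' change the last vowel to 'o'.
So pakwal → paerkwal.

paerkwal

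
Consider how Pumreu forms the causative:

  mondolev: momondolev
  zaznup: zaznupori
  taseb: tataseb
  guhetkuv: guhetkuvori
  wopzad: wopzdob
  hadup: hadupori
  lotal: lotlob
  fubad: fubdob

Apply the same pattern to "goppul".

guhetkuv and mondolev both end in -v yet inflect differently (guhetkuvori, momondolev), so the final letter is not what conditions the rule; the last vowel is.
"goppul" has last vowel 'u'. The stems whose last vowel is 'u' (guhetkuv → guhetkuvori, hadup → hadupori, zaznup → zaznupori) add -ori.
The other patterns: stems whose last vowel is 'a' delete the last vowel and add -ob; stems whose last vowel is 'e' repeat the first consonant+vowel as a prefix.
So goppul → goppulori.

goppulori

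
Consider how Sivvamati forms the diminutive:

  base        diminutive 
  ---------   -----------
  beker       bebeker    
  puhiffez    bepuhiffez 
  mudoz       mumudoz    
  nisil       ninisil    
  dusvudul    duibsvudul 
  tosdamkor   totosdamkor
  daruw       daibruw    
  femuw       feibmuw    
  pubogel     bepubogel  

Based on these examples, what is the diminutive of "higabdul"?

"higabdul" has last vowel 'u'. The stems whose last vowel is 'u' (femuw → feibmuw, dusvudul → duibsvudul, daruw → daibruw) insert -ib- after the first vowel.
The other patterns: stems whose last vowel is 'e' add the prefix be-; stems whose last vowel is 'i' or 'o' repeat the first consonant+vowel as a prefix.
So higabdul → hiibgabdul.

hiibgabdul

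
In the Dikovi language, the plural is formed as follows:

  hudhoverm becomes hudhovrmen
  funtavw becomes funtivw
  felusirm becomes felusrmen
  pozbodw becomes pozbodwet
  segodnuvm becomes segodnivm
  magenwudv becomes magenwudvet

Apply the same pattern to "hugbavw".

hugbivw

segodnuvm and felusirm both end in -m yet inflect differently (segodnivm, felusrmen), so the final letter is not what conditions the rule; the second-to-last letter is.
"hugbavw" has second-to-last letter 'v'. The stems whose second-to-last letter is 'v' (funtavw → funtivw, segodnuvm → segodnivm) change the last vowel to 'i'.
The other patterns: stems whose second-to-last letter is 'r' delete the last vowel and add -en; stems whose second-to-last letter is 'd' add -et.
So hugbavw → hugbivw.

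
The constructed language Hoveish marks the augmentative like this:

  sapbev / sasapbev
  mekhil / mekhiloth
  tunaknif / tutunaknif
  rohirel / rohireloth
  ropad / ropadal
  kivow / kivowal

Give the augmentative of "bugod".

"bugod" ends in -d. The one such stem in the data (ropad → ropadal) adds -al, so the same rule applies.
The other patterns: stems ending in -l add -oth; stems ending in -f or -v repeat the first consonant+vowel as a prefix.
So bugod → bugodal.

bugodal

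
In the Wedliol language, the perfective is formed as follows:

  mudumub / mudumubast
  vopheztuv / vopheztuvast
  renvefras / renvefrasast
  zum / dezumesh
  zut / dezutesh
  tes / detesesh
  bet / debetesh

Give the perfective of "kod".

renvefras and tes both end in -s yet inflect differently (renvefrasast, detesesh), so the final letter is not what conditions the rule; the number of vowels is.
"kod" has 1 vowel. The stems with 1 vowel (zum → dezumesh, zut → dezutesh, tes → detesesh) add de- … -esh around the stem.
So kod → dekodesh.

dekodesh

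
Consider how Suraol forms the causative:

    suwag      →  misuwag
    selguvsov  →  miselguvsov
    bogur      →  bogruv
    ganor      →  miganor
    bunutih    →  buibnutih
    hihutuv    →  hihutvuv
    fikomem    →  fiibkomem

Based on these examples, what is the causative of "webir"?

weibbir

bogur and ganor both end in -r yet inflect differently (bogruv, miganor), so the final letter is not what conditions the rule; the last vowel is.
"webir" has last vowel 'i'. The one such stem in the data (bunutih → buibnutih) inserts -ib- after the first vowel (as does fikomem), so the same rule applies.
So webir → weibbir.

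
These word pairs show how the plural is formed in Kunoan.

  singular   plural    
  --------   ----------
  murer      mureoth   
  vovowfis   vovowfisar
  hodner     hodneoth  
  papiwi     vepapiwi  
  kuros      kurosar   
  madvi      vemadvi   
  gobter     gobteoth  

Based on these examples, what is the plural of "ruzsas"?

vovowfis and madvi both have last vowel 'i' yet inflect differently (vovowfisar, vemadvi), so the last vowel is not what conditions the rule; the final letter is.
"ruzsas" ends in -s. The stems ending in -s (vovowfis → vovowfisar, kuros → kurosar) add -ar.
So ruzsas → ruzsasar.

ruzsasar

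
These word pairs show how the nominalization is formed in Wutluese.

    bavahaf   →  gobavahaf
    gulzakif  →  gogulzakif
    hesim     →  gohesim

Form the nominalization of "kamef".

gokamef

Every pair shown (bavahaf → gobavahaf, gulzakif → gogulzakif, hesim → gohesim) follows the same rule: add the prefix go-.
So kamef → gokamef.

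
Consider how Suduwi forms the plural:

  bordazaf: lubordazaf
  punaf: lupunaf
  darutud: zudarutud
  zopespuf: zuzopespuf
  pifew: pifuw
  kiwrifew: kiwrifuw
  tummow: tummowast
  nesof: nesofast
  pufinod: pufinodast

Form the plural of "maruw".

zumaruw

bordazaf and zopespuf both end in -f yet inflect differently (lubordazaf, zuzopespuf), so the final letter is not what conditions the rule; the last vowel is.
"maruw" has last vowel 'u'. The stems whose last vowel is 'u' (darutud → zudarutud, zopespuf → zuzopespuf) add the prefix zu-.
The other patterns: stems whose last vowel is 'a' add the prefix lu-; stems whose last vowel is 'e' change the last vowel to 'u'; stems whose last vowel is 'o' add -ast.
So maruw → zumaruw.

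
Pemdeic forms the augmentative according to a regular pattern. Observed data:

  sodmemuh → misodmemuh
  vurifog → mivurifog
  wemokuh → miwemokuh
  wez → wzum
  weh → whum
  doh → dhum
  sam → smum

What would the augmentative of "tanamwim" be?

sodmemuh and weh both end in -h yet inflect differently (misodmemuh, whum), so the final letter is not what conditions the rule; the number of vowels is.
"tanamwim" has 3 vowels. The stems with 3 vowels (sodmemuh → misodmemuh, vurifog → mivurifog, wemokuh → miwemokuh) add the prefix mi-.
So tanamwim → mitanamwim.

mitanamwim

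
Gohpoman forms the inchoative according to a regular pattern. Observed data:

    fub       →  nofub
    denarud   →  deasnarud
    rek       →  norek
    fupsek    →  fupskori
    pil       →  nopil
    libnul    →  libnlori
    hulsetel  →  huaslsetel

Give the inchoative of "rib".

"rib" has 1 vowel. The stems with 1 vowel (pil → nopil, rek → norek, fub → nofub) add the prefix no-.
The other patterns: stems with 2 vowels delete the last vowel and add -ori; stems with 3 vowels insert -as- after the first vowel.
So rib → norib.

norib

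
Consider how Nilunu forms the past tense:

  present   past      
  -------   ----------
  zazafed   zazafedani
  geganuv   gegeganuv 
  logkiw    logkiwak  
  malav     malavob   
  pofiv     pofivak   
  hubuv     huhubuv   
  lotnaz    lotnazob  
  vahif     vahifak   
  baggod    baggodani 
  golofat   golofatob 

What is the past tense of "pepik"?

pepikak

pofiv and geganuv both end in -v yet inflect differently (pofivak, gegeganuv), so the final letter is not what conditions the rule; the last vowel is.
"pepik" has last vowel 'i'. The stems whose last vowel is 'i' (pofiv → pofivak, logkiw → logkiwak, vahif → vahifak) add -ak.
The other patterns: stems whose last vowel is 'u' repeat the first consonant+vowel as a prefix; stems whose last vowel is 'a' add -ob; stems whose last vowel is 'e' or 'o' add -ani.
So pepik → pepikak.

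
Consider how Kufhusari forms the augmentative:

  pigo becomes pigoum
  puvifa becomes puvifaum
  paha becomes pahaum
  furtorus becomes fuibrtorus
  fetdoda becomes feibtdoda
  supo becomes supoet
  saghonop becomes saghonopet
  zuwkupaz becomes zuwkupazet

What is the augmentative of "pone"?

poneum

"pone" begins with p-. The stems beginning with p- (pigo → pigoum, puvifa → puvifaum, paha → pahaum) add -um.
The other patterns: stems beginning with f- insert -ib- after the first vowel; stems beginning with s- or z- add -et.
So pone → poneum.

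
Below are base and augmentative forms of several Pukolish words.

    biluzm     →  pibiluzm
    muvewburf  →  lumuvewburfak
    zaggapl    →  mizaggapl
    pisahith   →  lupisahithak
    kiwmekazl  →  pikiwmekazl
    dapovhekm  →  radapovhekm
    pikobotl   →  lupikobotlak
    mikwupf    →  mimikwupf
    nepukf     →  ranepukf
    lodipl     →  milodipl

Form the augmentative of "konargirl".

zaggapl and kiwmekazl both end in -l yet inflect differently (mizaggapl, pikiwmekazl), so the final letter is not what conditions the rule; the second-to-last letter is.
"konargirl" has second-to-last letter 'r'. The one such stem in the data (muvewburf → lumuvewburfak) adds lu- … -ak around the stem, so the same rule applies.
The other patterns: stems whose second-to-last letter is 'p' add the prefix mi-; stems whose second-to-last letter is 'z' add the prefix pi-; stems whose second-to-last letter is 'k' add the prefix ra-.
So konargirl → lukonargirlak.

lukonargirlak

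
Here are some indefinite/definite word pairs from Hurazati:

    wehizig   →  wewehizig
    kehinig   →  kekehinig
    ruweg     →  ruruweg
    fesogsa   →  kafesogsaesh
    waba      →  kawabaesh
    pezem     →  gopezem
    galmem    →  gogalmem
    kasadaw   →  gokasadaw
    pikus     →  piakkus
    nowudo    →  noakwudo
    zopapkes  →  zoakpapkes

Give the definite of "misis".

miaksis

"misis" ends in -s. The stems ending in -s (pikus → piakkus, zopapkes → zoakpapkes) insert -ak- after the first vowel.
So misis → miaksis.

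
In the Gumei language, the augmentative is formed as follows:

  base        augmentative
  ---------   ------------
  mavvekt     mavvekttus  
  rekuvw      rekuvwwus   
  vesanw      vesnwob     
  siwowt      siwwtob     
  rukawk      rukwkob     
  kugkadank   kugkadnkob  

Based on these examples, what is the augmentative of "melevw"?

melevwwus

vesanw and rekuvw both end in -w yet inflect differently (vesnwob, rekuvwwus), so the final letter is not what conditions the rule; the second-to-last letter is.
"melevw" has second-to-last letter 'v'. The one such stem in the data (rekuvw → rekuvwwus) doubles the final consonant and adds -us (as does mavvekt), so the same rule applies.
The other pattern: stems whose second-to-last letter is 'n' or 'w' delete the last vowel and add -ob.
So melevw → melevwwus.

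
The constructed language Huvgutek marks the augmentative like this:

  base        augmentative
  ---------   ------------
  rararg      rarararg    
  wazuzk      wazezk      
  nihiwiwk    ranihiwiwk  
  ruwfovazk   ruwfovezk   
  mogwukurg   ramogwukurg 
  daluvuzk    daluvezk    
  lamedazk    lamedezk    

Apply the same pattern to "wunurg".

rawunurg

"wunurg" has second-to-last letter 'r'. The stems whose second-to-last letter is 'r' (rararg → rarararg, mogwukurg → ramogwukurg) add the prefix ra-.
So wunurg → rawunurg.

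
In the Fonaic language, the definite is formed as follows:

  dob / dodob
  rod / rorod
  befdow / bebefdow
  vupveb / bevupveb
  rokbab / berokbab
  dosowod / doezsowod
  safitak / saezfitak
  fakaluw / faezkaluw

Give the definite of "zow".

dob and vupveb both end in -b yet inflect differently (dodob, bevupveb), so the final letter is not what conditions the rule; the number of vowels is.
"zow" has 1 vowel. The stems with 1 vowel (dob → dodob, rod → rorod) repeat the first consonant+vowel as a prefix.
So zow → zozow.

zozow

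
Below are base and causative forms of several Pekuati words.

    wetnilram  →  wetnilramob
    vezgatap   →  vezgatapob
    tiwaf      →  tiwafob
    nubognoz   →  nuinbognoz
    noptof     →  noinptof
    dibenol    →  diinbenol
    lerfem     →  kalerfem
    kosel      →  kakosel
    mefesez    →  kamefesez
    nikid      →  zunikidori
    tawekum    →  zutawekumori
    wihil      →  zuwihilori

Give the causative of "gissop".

"gissop" has last vowel 'o'. The stems whose last vowel is 'o' (nubognoz → nuinbognoz, noptof → noinptof, dibenol → diinbenol) insert -in- after the first vowel.
The other patterns: stems whose last vowel is 'a' add -ob; stems whose last vowel is 'e' add the prefix ka-; stems whose last vowel is 'i' or 'u' add zu- … -ori around the stem.
So gissop → giinssop.

giinssop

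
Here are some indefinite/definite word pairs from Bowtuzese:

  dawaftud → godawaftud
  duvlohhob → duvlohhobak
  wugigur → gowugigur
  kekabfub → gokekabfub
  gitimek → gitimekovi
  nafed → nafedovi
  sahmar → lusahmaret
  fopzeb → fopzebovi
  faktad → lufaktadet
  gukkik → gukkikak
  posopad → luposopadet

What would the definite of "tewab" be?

lutewabet

dawaftud and posopad both end in -d yet inflect differently (godawaftud, luposopadet), so the final letter is not what conditions the rule; the last vowel is.
"tewab" has last vowel 'a'. The stems whose last vowel is 'a' (posopad → luposopadet, sahmar → lusahmaret, faktad → lufaktadet) add lu- … -et around the stem.
The other patterns: stems whose last vowel is 'u' add the prefix go-; stems whose last vowel is 'i' or 'o' add -ak; stems whose last vowel is 'e' add -ovi.
So tewab → lutewabet.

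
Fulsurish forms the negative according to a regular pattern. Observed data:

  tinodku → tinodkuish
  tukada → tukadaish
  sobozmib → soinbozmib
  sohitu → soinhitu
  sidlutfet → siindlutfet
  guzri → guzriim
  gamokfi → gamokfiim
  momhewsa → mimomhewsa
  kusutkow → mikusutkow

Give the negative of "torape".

torapeish

"torape" begins with t-. The stems beginning with t- (tinodku → tinodkuish, tukada → tukadaish) add -ish.
So torape → torapeish.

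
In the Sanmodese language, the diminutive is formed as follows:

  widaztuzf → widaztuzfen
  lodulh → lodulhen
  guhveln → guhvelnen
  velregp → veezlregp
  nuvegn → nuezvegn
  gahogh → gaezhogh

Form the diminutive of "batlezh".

guhveln and nuvegn both end in -n yet inflect differently (guhvelnen, nuezvegn), so the final letter is not what conditions the rule; the second-to-last letter is.
"batlezh" has second-to-last letter 'z'. The one such stem in the data (widaztuzf → widaztuzfen) adds -en, so the same rule applies.
So batlezh → batlezhen.

batlezhen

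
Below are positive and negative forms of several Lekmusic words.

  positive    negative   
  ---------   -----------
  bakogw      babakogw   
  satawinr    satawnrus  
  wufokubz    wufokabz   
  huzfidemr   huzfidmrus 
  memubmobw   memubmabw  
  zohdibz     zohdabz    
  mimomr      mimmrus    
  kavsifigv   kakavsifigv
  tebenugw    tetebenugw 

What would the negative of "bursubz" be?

"bursubz" has second-to-last letter 'b'. The stems whose second-to-last letter is 'b' (zohdibz → zohdabz, memubmobw → memubmabw, wufokubz → wufokabz) change the last vowel to 'a'.
The other patterns: stems whose second-to-last letter is 'g' repeat the first consonant+vowel as a prefix; stems whose second-to-last letter is 'm' or 'n' delete the last vowel and add -us.
So bursubz → bursabz.

bursabz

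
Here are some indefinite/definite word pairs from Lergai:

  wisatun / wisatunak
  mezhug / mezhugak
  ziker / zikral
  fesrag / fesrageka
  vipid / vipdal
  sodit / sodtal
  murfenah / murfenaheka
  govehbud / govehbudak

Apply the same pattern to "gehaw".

"gehaw" has last vowel 'a'. The stems whose last vowel is 'a' (murfenah → murfenaheka, fesrag → fesrageka) add -eka.
The other patterns: stems whose last vowel is 'u' add -ak; stems whose last vowel is 'e' or 'i' delete the last vowel and add -al.
So gehaw → gehaweka.

gehaweka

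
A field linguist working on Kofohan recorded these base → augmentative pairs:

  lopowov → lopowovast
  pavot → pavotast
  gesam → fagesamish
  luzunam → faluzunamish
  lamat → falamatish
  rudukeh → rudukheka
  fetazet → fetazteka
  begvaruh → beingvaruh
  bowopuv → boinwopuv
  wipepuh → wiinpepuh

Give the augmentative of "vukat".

favukatish

pavot and lamat both end in -t yet inflect differently (pavotast, falamatish), so the final letter is not what conditions the rule; the last vowel is.
"vukat" has last vowel 'a'. The stems whose last vowel is 'a' (gesam → fagesamish, luzunam → faluzunamish, lamat → falamatish) add fa- … -ish around the stem.
The other patterns: stems whose last vowel is 'o' add -ast; stems whose last vowel is 'e' delete the last vowel and add -eka; stems whose last vowel is 'u' insert -in- after the first vowel.
So vukat → favukatish.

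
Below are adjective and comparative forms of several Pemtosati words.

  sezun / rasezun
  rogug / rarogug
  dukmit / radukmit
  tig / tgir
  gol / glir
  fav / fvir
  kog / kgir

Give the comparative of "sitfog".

rasitfog

rogug and tig both end in -g yet inflect differently (rarogug, tgir), so the final letter is not what conditions the rule; the number of vowels is.
"sitfog" has 2 vowels. The stems with 2 vowels (sezun → rasezun, rogug → rarogug, dukmit → radukmit) add the prefix ra-.
So sitfog → rasitfog.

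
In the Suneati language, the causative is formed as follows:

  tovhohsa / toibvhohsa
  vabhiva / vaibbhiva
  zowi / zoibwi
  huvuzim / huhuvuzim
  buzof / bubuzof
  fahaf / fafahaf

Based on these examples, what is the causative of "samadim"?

"samadim" ends in a consonant. The stems ending in a consonant (huvuzim → huhuvuzim, buzof → bubuzof, fahaf → fafahaf) repeat the first consonant+vowel as a prefix.
So samadim → sasamadim.

sasamadim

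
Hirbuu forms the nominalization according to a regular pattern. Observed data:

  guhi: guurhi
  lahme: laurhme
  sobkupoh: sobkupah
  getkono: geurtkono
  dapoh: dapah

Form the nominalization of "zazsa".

zaurzsa

sobkupoh and getkono both have last vowel 'o' yet inflect differently (sobkupah, geurtkono), so the last vowel is not what conditions the rule; whether the stem ends in a vowel or a consonant is.
"zazsa" ends in a vowel. The stems ending in a vowel (getkono → geurtkono, lahme → laurhme, guhi → guurhi) insert -ur- after the first vowel.
The other pattern: stems ending in a consonant change the last vowel to 'a'.
So zazsa → zaurzsa.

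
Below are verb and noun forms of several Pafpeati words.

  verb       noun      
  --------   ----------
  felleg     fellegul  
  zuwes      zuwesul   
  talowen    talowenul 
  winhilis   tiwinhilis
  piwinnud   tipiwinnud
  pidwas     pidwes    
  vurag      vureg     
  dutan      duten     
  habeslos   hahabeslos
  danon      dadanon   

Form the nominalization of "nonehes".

nonehesul

zuwes and winhilis both end in -s yet inflect differently (zuwesul, tiwinhilis), so the final letter is not what conditions the rule; the last vowel is.
"nonehes" has last vowel 'e'. The stems whose last vowel is 'e' (felleg → fellegul, zuwes → zuwesul, talowen → talowenul) add -ul.
So nonehes → nonehesul.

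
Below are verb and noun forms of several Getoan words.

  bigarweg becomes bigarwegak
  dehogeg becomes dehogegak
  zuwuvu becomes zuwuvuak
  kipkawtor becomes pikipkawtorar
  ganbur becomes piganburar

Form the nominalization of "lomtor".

pilomtorar

ganbur and zuwuvu both have last vowel 'u' yet inflect differently (piganburar, zuwuvuak), so the last vowel is not what conditions the rule; the final letter is.
"lomtor" ends in -r. The stems ending in -r (kipkawtor → pikipkawtorar, ganbur → piganburar) add pi- … -ar around the stem.
So lomtor → pilomtorar.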